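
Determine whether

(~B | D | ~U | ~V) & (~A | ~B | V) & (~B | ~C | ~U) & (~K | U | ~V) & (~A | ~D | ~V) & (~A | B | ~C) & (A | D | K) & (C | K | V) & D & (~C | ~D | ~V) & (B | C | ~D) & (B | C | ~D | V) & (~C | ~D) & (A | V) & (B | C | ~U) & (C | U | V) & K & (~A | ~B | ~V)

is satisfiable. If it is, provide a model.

Unit clause (D) forces D = True.
In (~C | ~D) only ~C is left, so C = False.
Unit clause (K) forces K = True.
In (B | C | ~D) only B is left, so B = True.
Try A = True:
  (~A | ~B | V) forces V = True.
  clause (~A | ~D | ~V) is falsified — backtrack.
So A = False.
  then (A | V) forces V = True.
  then (~K | U | ~V) forces U = True.
All clauses satisfied.

B: True; D: True; A: False; C: False; V: True; K: True; U: True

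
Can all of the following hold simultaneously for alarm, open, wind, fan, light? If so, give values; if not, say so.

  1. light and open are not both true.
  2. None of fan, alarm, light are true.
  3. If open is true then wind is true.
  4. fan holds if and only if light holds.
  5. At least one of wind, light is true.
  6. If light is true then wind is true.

alarm=F, open=F, wind=T, fan=F, light=F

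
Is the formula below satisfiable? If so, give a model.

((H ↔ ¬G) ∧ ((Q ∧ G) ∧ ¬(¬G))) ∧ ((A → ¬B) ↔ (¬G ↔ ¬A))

B=F, A=T, G=T, Q=T, H=F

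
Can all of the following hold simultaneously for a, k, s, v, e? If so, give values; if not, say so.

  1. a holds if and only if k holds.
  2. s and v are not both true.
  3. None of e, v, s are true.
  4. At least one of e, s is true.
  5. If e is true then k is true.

Case s = True:
  Constraint (3) is violated (s=T) — contradiction.
Case s = False:
  (3) forces e = False.
  Constraint (4) is violated (e=F, s=F) — contradiction.
Both cases fail — unsatisfiable.

Unsatisfiable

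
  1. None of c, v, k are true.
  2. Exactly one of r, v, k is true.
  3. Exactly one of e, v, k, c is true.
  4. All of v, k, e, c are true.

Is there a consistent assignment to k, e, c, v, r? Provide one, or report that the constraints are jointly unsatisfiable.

Case k = True:
  Constraint (1) is violated (k=T) — contradiction.
Case k = False:
  Constraint (4) is violated (k=F) — contradiction.
Both cases fail — unsatisfiable.

UNSATISFIABLE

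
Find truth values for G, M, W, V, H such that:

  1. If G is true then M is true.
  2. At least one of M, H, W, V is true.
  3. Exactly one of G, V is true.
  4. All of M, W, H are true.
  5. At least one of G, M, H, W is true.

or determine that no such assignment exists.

G=T, M=T, W=T, V=F, H=T

  (1) G=T ⇒ M: T ✓
  (2) {M, H, W, V}: 3 true — at least one ✓
  (3) {G, V}: 1 true — exactly one ✓
  (4) {M, W, H}: all 3 true ✓
  (5) {G, M, H, W}: 4 true — at least one ✓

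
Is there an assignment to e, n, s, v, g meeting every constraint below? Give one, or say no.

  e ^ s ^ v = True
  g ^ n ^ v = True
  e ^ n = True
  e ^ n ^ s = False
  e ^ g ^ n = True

e: False, n: True, s: True, v: False, g: False

e ^ s ^ v = F ^ T ^ F = True ✓
g ^ n ^ v = F ^ T ^ F = True ✓
e ^ n = F ^ T = True ✓
e ^ n ^ s = F ^ T ^ T = False ✓
e ^ g ^ n = F ^ F ^ T = True ✓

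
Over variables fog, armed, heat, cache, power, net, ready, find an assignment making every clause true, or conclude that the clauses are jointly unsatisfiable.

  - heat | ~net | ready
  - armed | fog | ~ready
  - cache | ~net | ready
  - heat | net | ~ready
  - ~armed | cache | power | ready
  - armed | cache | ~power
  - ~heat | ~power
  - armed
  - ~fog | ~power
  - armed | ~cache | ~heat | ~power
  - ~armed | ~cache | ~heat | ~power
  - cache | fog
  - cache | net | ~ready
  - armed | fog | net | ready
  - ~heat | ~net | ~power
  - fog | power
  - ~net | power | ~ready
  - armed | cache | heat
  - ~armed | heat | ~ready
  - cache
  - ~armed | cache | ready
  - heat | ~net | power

fog=T; armed=T; heat=F; cache=T; power=F; net=F; ready=F

Unit clause (armed) forces armed = True.
Unit clause (cache) forces cache = True.
Set fog = True.
  then (~fog | ~power) forces power = False.
Set heat = False.
  then (~armed | heat | ~ready) forces ready = False.
  then (heat | ~net | power) forces net = False.
All clauses satisfied.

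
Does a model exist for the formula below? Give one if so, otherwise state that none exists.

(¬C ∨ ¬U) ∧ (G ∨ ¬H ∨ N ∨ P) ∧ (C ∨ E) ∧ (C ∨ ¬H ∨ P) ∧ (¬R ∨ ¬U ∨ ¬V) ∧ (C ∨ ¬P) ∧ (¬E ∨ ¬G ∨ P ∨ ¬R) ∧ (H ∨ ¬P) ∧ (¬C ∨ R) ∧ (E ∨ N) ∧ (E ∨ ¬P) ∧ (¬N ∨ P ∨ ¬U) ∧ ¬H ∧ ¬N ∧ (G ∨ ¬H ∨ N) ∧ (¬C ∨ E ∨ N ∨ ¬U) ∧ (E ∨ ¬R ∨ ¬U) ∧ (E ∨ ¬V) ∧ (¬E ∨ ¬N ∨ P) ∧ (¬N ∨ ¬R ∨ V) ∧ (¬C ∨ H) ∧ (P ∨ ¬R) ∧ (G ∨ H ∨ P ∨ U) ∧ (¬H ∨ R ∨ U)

R = False, P = False, V = False, N = False, E = True, C = False, G = False, H = False, U = True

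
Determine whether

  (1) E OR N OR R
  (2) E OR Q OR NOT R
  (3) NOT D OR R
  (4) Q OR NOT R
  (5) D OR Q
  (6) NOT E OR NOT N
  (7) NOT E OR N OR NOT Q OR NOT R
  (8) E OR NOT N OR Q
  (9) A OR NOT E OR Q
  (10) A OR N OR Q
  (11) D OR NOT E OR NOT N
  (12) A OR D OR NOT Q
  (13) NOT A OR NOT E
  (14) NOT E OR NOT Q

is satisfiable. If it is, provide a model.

D = True, R = True, N = True, A = False, E = False, Q = True

Set D = True.
  then (NOT D OR R) forces R = True.
  then (Q OR NOT R) forces Q = True.
  then (NOT E OR NOT Q) forces E = False.
Set N = True.
Set A = False.
All clauses satisfied.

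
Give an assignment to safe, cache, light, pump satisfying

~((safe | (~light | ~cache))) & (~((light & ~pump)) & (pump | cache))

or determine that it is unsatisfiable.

safe: False, cache: True, light: True, pump: True

  ~((safe | (~light | ~cache))) = True
    safe | (~light | ~cache) = False
      ~light | ~cache = False
        ~light = False
        ~cache = False
  ~((light & ~pump)) & (pump | cache) = True
    ~((light & ~pump)) = True
      light & ~pump = False
        ~pump = False
    pump | cache = True
Both conjuncts True, so the formula holds.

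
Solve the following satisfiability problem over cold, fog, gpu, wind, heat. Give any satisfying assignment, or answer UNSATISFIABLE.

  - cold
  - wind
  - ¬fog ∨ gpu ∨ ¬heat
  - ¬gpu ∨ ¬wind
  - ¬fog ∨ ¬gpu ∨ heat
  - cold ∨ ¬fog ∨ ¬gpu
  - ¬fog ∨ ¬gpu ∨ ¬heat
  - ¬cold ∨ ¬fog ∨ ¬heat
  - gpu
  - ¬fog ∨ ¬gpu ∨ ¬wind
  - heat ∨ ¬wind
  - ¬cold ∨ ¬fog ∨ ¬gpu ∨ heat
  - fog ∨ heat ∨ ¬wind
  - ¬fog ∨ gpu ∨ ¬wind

The formula is unsatisfiable.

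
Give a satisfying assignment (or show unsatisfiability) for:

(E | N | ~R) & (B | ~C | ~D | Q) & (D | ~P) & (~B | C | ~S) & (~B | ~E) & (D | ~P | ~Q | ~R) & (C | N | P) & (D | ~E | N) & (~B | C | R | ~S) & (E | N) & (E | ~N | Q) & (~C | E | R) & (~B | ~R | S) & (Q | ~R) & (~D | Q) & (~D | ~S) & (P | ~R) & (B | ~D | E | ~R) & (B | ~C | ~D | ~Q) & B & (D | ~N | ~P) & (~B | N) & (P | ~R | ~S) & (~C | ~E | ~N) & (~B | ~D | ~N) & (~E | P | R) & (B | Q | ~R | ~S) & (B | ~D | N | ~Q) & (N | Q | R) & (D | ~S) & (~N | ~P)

Unit clause (B) forces B = True.
In (~B | N) only N is left, so N = True.
In (~B | ~D | ~N) only ~D is left, so D = False.
In (D | ~S) only ~S is left, so S = False.
In (~N | ~P) only ~P is left, so P = False.
In (~B | ~E) only ~E is left, so E = False.
In (E | ~N | Q) only Q is left, so Q = True.
In (~B | ~R | S) only ~R is left, so R = False.
In (~C | E | R) only ~C is left, so C = False.
All clauses satisfied.

P: False, S: False, B: True, R: False, N: True, Q: True, C: False, D: False, E: False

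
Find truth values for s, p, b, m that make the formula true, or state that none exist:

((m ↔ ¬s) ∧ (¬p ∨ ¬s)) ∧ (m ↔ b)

s = True; p = False; b = False; m = False

  (m ↔ ¬s) ∧ (¬p ∨ ¬s) = True
    m ↔ ¬s = True
      ¬s = False
    ¬p ∨ ¬s = True
      ¬p = True
      ¬s = False
  m ↔ b = True
Both conjuncts True, so the formula holds.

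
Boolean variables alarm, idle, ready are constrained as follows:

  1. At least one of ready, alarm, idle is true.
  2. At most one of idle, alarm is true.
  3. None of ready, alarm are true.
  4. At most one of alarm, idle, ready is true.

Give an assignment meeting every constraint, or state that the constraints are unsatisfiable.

alarm = False, idle = True, ready = False

  (1) {ready, alarm, idle}: 1 true — at least one ✓
  (2) {idle, alarm}: 1 true — at most one ✓
  (3) {ready, alarm}: 0 true — none ✓
  (4) {alarm, idle, ready}: 1 true — at most one ✓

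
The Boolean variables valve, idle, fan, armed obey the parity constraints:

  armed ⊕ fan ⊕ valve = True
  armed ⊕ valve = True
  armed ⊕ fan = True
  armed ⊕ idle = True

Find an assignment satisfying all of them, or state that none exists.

valve = False, idle = False, fan = False, armed = True

armed ⊕ fan ⊕ valve = T ⊕ F ⊕ F = True ✓
armed ⊕ valve = T ⊕ F = True ✓
armed ⊕ fan = T ⊕ F = True ✓
armed ⊕ idle = T ⊕ F = True ✓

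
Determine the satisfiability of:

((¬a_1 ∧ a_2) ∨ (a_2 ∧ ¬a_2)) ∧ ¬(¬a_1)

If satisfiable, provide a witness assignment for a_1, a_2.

Unsatisfiable — no assignment works.

Case a_1 = True: the formula simplifies to a_2 ∧ ¬a_2.
  a_2 = True: the conjunct ¬a_2 is False.
  a_2 = False: the conjunct a_2 is False.
Case a_1 = False: the conjunct ¬(¬a_1) becomes ¬(¬False) = False.
Both cases fail — unsatisfiable.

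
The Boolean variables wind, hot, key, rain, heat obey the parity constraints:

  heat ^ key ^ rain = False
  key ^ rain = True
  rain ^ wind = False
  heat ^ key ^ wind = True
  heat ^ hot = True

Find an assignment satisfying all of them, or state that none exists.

The formula is unsatisfiable.

Adding constraints 1, 3, 4 mod 2: every variable appears an even number of times on the left, so the left side is 0.
But the right sides sum to 1 (mod 2). 0 ≠ 1 — the system is inconsistent.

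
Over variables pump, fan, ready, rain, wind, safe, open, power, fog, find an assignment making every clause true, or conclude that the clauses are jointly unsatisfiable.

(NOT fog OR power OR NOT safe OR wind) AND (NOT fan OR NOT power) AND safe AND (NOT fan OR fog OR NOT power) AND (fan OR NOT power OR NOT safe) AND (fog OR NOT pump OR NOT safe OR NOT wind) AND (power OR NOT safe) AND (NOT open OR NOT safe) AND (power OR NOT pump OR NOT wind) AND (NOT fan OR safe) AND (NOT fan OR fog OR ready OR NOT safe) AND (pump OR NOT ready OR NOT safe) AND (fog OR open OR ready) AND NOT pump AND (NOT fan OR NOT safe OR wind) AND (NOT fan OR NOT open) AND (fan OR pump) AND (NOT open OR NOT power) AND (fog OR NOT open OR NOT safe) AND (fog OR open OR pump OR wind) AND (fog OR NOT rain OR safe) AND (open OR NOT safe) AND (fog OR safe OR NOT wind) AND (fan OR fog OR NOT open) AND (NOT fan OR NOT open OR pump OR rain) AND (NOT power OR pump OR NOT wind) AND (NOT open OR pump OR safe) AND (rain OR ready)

Case safe = True:
  (power OR NOT safe) forces power = True.
  (NOT fan OR NOT power) forces fan = False.
  Clause (fan OR NOT power OR NOT safe) is falsified — contradiction.
Case safe = False:
  Clause (safe) is falsified — contradiction.
Both cases fail, so the formula is unsatisfiable.

No satisfying assignment exists.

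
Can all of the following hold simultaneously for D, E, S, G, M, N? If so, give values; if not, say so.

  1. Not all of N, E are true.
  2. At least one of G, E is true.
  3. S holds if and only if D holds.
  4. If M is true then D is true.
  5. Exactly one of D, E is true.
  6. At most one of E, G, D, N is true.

D = False; E = True; S = False; G = False; M = False; N = False

  (1) {N, E}: 1/2 true — not all ✓
  (2) {G, E}: 1 true — at least one ✓
  (3) S=F, D=F — same ✓
  (4) M=F ⇒ D: vacuous ✓
  (5) {D, E}: 1 true — exactly one ✓
  (6) {E, G, D, N}: 1 true — at most one ✓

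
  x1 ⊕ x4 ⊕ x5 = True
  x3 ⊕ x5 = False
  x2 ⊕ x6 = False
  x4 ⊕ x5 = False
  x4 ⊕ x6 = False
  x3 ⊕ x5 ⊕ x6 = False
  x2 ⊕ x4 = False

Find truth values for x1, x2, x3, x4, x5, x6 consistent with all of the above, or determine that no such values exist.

x1 = True, x2 = False, x3 = False, x4 = False, x5 = False, x6 = False

x1 ⊕ x4 ⊕ x5 = T ⊕ F ⊕ F = True ✓
x3 ⊕ x5 = F ⊕ F = False ✓
x2 ⊕ x6 = F ⊕ F = False ✓
x4 ⊕ x5 = F ⊕ F = False ✓
x4 ⊕ x6 = F ⊕ F = False ✓
x3 ⊕ x5 ⊕ x6 = F ⊕ F ⊕ F = False ✓
x2 ⊕ x4 = F ⊕ F = False ✓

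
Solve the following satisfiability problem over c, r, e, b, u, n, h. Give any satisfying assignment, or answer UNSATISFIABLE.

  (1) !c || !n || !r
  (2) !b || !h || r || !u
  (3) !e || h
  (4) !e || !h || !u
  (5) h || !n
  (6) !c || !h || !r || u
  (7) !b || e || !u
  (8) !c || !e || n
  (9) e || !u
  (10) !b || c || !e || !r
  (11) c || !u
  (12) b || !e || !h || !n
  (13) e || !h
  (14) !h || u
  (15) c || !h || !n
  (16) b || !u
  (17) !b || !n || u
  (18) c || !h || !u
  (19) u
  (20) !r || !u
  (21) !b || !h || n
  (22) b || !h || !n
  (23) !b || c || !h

Case u = True:
  (e || !u) forces e = True.
  (!e || h) forces h = True.
  Clause (!e || !h || !u) is falsified — contradiction.
Case u = False:
  Clause (u) is falsified — contradiction.
Both cases fail, so the formula is unsatisfiable.

No satisfying assignment exists.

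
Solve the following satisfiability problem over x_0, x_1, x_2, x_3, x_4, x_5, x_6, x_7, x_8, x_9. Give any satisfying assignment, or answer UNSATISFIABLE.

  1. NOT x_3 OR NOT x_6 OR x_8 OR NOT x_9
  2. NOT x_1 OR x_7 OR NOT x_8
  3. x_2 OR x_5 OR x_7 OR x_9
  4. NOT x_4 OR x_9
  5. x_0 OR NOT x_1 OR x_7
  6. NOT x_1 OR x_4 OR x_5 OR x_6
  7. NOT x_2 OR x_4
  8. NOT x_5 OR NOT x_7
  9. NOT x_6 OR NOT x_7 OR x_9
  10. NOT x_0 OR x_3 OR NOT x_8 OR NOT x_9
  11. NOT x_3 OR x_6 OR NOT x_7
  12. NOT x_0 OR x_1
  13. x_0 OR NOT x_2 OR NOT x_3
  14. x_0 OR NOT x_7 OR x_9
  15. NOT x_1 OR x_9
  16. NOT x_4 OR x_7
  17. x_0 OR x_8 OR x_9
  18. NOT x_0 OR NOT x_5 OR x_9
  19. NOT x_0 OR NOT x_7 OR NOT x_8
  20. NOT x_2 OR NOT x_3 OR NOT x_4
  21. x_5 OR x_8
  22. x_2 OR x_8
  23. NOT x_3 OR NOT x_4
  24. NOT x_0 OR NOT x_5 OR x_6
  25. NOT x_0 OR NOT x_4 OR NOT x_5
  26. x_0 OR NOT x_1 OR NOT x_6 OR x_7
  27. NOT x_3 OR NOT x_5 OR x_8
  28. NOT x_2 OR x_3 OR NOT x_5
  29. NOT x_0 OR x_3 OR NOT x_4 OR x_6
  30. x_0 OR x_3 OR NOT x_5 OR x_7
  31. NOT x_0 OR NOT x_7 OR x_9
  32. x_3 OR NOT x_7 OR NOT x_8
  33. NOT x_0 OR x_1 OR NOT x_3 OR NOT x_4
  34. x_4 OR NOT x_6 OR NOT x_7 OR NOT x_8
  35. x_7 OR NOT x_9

x_0=F, x_1=F, x_2=F, x_3=T, x_4=F, x_5=T, x_6=T, x_7=F, x_8=T, x_9=F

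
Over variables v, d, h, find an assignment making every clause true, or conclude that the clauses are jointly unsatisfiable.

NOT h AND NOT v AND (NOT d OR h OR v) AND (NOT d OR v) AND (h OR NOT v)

Unit clause (NOT h) forces h = False.
Unit clause (NOT v) forces v = False.
In (NOT d OR h OR v) only NOT d is left, so d = False.
All clauses satisfied.

v = False; d = False; h = False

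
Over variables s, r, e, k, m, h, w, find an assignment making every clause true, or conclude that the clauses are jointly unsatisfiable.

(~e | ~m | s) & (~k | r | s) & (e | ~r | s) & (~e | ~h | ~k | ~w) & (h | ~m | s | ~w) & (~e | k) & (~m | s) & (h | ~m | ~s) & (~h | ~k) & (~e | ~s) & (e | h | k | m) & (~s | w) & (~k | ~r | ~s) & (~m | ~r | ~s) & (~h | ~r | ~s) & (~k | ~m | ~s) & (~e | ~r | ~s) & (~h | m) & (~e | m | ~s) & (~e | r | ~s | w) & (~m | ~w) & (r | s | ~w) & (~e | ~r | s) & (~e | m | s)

s = True; r = False; e = False; k = True; m = False; h = False; w = True

Set s = True.
  then (~e | ~s) forces e = False.
  then (~s | w) forces w = True.
  then (~m | ~w) forces m = False.
  then (~h | m) forces h = False.
  then (e | h | k | m) forces k = True.
  then (~k | ~r | ~s) forces r = False.
All clauses satisfied.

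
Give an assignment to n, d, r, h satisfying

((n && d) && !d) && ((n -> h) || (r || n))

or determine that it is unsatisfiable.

Case d = True: the conjunct !d is False.
Case d = False: the conjunct d is False.
Both cases fail — unsatisfiable.

Unsatisfiable — no assignment works.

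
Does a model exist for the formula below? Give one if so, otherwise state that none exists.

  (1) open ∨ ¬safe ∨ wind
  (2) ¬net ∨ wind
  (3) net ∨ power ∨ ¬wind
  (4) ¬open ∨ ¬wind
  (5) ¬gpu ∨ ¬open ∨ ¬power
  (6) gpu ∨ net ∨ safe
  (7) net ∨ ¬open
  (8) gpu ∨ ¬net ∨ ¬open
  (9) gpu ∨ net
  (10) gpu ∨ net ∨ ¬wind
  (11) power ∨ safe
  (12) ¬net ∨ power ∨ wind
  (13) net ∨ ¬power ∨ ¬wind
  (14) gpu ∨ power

wind = True, power = True, open = False, gpu = False, safe = True, net = True

Set wind = True.
  then (¬open ∨ ¬wind) forces open = False.
Set power = True.
  then (net ∨ ¬power ∨ ¬wind) forces net = True.
Set gpu = False.
Set safe = True.
All clauses satisfied.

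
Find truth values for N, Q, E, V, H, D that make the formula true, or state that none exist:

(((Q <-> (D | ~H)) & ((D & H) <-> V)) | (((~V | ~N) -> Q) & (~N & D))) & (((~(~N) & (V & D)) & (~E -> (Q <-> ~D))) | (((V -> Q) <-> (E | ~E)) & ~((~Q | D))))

N=F, Q=T, E=F, V=F, H=F, D=F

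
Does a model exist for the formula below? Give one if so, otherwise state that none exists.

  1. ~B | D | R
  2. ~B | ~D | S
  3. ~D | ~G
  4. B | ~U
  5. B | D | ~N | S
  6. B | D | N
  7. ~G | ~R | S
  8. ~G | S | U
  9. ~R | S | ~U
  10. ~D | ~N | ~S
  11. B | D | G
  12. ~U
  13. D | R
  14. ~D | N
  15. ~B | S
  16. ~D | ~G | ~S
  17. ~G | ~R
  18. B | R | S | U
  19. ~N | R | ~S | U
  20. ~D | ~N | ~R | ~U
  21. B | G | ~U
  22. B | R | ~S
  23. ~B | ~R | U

R=T, G=F, B=F, S=F, U=F, D=T, N=T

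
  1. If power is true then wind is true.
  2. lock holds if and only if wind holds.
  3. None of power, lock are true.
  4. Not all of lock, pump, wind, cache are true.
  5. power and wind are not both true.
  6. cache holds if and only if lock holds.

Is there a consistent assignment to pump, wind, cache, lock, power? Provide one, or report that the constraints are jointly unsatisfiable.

pump = False, wind = False, cache = False, lock = False, power = False

  (1) power=F ⇒ wind: vacuous ✓
  (2) lock=F, wind=F — same ✓
  (3) {power, lock}: 0 true — none ✓
  (4) {lock, pump, wind, cache}: 0/4 true — not all ✓
  (5) power=F, wind=F — not both ✓
  (6) cache=F, lock=F — same ✓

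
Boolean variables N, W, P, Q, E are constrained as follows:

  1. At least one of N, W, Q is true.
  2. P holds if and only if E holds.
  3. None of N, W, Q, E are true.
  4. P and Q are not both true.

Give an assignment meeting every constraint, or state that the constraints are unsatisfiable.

Case N = True:
  Constraint (3) is violated (N=T) — contradiction.
Case N = False:
  (3) forces W = False.
  (1) with N=F, W=F forces Q = True.
  Constraint (3) is violated (Q=T) — contradiction.
Both cases fail — unsatisfiable.

UNSATISFIABLE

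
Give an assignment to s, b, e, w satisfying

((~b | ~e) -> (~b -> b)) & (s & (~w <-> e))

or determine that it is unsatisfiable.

s: True, b: True, e: True, w: False

  (~b | ~e) -> (~b -> b) = True
    ~b | ~e = False
      ~b = False
      ~e = False
    ~b -> b = True
      ~b = False
  s & (~w <-> e) = True
    ~w <-> e = True
      ~w = True
Both conjuncts True, so the formula holds.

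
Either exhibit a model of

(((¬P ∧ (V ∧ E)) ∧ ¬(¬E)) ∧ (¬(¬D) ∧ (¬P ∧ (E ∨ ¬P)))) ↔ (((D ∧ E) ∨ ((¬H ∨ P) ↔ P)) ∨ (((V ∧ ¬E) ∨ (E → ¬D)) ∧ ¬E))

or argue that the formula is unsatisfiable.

E = True; H = True; V = True; P = False; D = True

  (((¬P ∧ (V ∧ E)) ∧ ¬(¬E)) ∧ (¬(¬D) ∧ (¬P ∧ (E ∨ ¬P)))) ↔ (((D ∧ E) ∨ ((¬H ∨ P) ↔ P)) ∨ (((V ∧ ¬E) ∨ (E → ¬D)) ∧ ¬E)) = True
    ((¬P ∧ (V ∧ E)) ∧ ¬(¬E)) ∧ (¬(¬D) ∧ (¬P ∧ (E ∨ ¬P))) = True
      (¬P ∧ (V ∧ E)) ∧ ¬(¬E) = True
        ¬P ∧ (V ∧ E) = True
          ¬P = True
          V ∧ E = True
        ¬(¬E) = True
          ¬E = False
      ¬(¬D) ∧ (¬P ∧ (E ∨ ¬P)) = True
        ¬(¬D) = True
          ¬D = False
        ¬P ∧ (E ∨ ¬P) = True
          ¬P = True
          E ∨ ¬P = True
            ¬P = True
    ((D ∧ E) ∨ ((¬H ∨ P) ↔ P)) ∨ (((V ∧ ¬E) ∨ (E → ¬D)) ∧ ¬E) = True
      (D ∧ E) ∨ ((¬H ∨ P) ↔ P) = True
        D ∧ E = True
        (¬H ∨ P) ↔ P = True
          ¬H ∨ P = False
            ¬H = False
      ((V ∧ ¬E) ∨ (E → ¬D)) ∧ ¬E = False
        (V ∧ ¬E) ∨ (E → ¬D) = False
          V ∧ ¬E = False
            ¬E = False
          E → ¬D = False
            ¬D = False
        ¬E = False
The formula evaluates to True.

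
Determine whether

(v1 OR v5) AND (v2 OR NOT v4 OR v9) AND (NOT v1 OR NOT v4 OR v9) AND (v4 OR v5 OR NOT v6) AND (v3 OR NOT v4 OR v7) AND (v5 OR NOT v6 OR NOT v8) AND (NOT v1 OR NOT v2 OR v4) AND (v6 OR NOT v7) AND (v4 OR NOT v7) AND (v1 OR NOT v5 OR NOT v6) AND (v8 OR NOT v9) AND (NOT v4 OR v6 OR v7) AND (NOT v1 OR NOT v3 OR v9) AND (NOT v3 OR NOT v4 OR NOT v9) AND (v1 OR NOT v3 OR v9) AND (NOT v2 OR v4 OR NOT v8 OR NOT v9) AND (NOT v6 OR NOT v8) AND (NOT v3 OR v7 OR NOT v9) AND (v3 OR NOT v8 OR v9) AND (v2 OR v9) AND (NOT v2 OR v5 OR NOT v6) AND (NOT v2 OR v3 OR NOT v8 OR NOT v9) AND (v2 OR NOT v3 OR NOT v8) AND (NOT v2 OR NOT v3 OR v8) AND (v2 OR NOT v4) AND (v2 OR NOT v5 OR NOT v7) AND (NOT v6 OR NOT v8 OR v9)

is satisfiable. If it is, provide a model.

v1: False, v2: True, v3: False, v4: False, v5: True, v6: False, v7: False, v8: False, v9: False

Set v1 = False.
  then (v1 OR v5) forces v5 = True.
  then (v1 OR NOT v5 OR NOT v6) forces v6 = False.
  then (v6 OR NOT v7) forces v7 = False.
  then (NOT v4 OR v6 OR v7) forces v4 = False.
Set v2 = True.
Try v3 = True:
  (v1 OR NOT v3 OR v9) forces v9 = True.
  clause (NOT v3 OR v7 OR NOT v9) is falsified — backtrack.
So v3 = False.
Set v8 = False.
  then (v8 OR NOT v9) forces v9 = False.
All clauses satisfied.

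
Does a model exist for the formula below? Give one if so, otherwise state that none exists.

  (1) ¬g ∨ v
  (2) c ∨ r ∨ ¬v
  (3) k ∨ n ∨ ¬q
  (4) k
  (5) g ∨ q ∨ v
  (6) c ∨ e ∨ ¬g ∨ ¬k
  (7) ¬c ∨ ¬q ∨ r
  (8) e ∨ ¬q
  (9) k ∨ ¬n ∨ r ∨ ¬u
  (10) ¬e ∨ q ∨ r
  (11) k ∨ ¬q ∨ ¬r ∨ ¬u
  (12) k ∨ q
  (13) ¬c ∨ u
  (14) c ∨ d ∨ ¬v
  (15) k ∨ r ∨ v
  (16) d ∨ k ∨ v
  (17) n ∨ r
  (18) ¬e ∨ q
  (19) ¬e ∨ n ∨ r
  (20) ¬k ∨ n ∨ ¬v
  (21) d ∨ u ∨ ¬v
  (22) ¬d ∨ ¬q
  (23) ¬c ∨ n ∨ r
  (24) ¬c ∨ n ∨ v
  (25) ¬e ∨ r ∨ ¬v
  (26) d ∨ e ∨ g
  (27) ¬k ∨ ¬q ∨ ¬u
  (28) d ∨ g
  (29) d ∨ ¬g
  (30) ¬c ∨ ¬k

u=T, c=F, d=T, r=T, e=F, g=F, k=T, q=F, n=T, v=T

Unit clause (k) forces k = True.
In (¬c ∨ ¬k) only ¬c is left, so c = False.
Set u = True.
  then (¬k ∨ ¬q ∨ ¬u) forces q = False.
  then (¬e ∨ q) forces e = False.
  then (c ∨ e ∨ ¬g ∨ ¬k) forces g = False.
  then (d ∨ e ∨ g) forces d = True.
  then (g ∨ q ∨ v) forces v = True.
  then (¬k ∨ n ∨ ¬v) forces n = True.
  then (c ∨ r ∨ ¬v) forces r = True.
All clauses satisfied.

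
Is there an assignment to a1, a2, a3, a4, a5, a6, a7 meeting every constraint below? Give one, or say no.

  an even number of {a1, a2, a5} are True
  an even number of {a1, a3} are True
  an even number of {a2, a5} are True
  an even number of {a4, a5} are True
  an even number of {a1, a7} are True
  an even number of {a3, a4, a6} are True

a1=F, a2=T, a3=F, a4=T, a5=T, a6=T, a7=F

{a1, a2, a5}: 2 true → even ✓
{a1, a3}: 0 true → even ✓
{a2, a5}: 2 true → even ✓
{a4, a5}: 2 true → even ✓
{a1, a7}: 0 true → even ✓
{a3, a4, a6}: 2 true → even ✓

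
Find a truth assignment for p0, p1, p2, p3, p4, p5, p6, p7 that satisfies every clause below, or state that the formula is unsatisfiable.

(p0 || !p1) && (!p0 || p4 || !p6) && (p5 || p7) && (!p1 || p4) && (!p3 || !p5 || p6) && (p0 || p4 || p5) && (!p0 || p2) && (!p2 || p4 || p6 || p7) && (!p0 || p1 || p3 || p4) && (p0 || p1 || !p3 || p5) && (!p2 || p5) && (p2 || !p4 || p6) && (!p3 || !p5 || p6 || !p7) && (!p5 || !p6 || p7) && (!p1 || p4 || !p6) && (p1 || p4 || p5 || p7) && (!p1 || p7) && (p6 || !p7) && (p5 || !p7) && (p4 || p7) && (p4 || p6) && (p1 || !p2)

p0: False, p1: False, p2: False, p3: True, p4: True, p5: True, p6: True, p7: True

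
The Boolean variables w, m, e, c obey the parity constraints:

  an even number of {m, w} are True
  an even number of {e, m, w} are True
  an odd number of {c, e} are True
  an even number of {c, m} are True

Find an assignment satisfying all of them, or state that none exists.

w = True, m = True, e = False, c = True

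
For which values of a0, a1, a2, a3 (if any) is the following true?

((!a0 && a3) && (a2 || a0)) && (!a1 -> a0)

a0=F, a1=T, a2=T, a3=T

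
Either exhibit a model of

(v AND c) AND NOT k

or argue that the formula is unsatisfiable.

c=T; v=T; k=F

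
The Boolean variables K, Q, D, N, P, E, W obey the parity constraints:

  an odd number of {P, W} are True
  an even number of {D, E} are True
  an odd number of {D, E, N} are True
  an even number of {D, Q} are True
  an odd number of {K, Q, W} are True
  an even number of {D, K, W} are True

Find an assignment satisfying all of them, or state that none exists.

Unsatisfiable — no assignment works.

Adding constraints 4, 5, 6 mod 2: every variable appears an even number of times on the left, so the left side is 0.
But the right sides sum to 1 (mod 2). 0 ≠ 1 — the system is inconsistent.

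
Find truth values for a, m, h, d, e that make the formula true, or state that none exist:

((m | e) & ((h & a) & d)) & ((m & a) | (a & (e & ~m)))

a=T, m=T, h=T, d=T, e=F

  (m | e) & ((h & a) & d) = True
    m | e = True
    (h & a) & d = True
      h & a = True
  (m & a) | (a & (e & ~m)) = True
    m & a = True
    a & (e & ~m) = False
      e & ~m = False
        ~m = False
Both conjuncts True, so the formula holds.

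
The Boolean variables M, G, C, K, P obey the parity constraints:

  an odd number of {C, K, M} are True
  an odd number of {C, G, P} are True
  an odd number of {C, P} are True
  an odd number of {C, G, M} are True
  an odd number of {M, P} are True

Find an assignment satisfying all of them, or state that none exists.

UNSATISFIABLE

Adding constraints 2, 4, 5 mod 2: every variable appears an even number of times on the left, so the left side is 0.
But the right sides sum to 1 (mod 2). 0 ≠ 1 — the system is inconsistent.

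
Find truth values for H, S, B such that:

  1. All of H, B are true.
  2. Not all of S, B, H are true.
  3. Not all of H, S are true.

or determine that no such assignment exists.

H=T, S=F, B=T

  (1) {H, B}: all 2 true ✓
  (2) {S, B, H}: 2/3 true — not all ✓
  (3) {H, S}: 1/2 true — not all ✓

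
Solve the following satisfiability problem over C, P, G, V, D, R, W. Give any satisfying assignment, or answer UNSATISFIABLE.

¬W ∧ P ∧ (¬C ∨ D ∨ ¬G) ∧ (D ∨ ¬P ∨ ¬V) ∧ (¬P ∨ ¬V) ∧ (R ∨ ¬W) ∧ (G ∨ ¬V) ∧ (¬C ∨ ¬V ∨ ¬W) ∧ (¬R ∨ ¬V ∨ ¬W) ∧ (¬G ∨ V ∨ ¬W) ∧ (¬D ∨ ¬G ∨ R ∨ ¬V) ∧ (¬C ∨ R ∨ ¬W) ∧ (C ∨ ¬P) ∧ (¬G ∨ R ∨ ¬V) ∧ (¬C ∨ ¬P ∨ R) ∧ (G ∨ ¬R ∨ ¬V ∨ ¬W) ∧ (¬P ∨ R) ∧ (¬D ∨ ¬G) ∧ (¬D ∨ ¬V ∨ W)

C = True, P = True, G = False, V = False, D = False, R = True, W = False

Unit clause (¬W) forces W = False.
Unit clause (P) forces P = True.
In (¬P ∨ ¬V) only ¬V is left, so V = False.
In (C ∨ ¬P) only C is left, so C = True.
In (¬C ∨ ¬P ∨ R) only R is left, so R = True.
Try G = True:
  (¬C ∨ D ∨ ¬G) forces D = True.
  clause (¬D ∨ ¬G) is falsified — backtrack.
So G = False.
Set D = False.
All clauses satisfied.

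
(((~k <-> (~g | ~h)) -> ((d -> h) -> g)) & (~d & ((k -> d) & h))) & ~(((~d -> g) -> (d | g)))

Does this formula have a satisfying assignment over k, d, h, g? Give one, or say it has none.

The conjunct ~(((~d -> g) -> (d | g))) is unsatisfiable on its own:
  d=F, g=F: evaluates to False.
  d=F, g=T: evaluates to False.
  d=T, g=F: evaluates to False.
  d=T, g=T: evaluates to False.
So the whole conjunction is unsatisfiable.

The formula is unsatisfiable.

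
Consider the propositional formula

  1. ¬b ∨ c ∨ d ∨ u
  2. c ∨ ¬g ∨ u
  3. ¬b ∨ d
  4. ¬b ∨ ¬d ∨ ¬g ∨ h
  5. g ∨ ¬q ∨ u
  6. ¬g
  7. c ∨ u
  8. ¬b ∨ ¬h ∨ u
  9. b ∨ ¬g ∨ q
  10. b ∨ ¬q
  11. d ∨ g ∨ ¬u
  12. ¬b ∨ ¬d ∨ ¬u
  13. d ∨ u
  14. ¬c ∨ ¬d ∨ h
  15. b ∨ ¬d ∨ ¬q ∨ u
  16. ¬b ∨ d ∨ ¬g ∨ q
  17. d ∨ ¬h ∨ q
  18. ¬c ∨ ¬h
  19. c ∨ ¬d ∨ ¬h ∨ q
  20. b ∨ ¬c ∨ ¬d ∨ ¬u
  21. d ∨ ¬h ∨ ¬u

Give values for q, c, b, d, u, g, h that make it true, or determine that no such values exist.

q: False; c: False; b: False; d: True; u: True; g: False; h: False

Unit clause (¬g) forces g = False.
Try q = True:
  (g ∨ ¬q ∨ u) forces u = True.
  (b ∨ ¬q) forces b = True.
  (¬b ∨ d) forces d = True.
  clause (¬b ∨ ¬d ∨ ¬u) is falsified — backtrack.
So q = False.
Set c = False.
  then (c ∨ u) forces u = True.
  then (d ∨ g ∨ ¬u) forces d = True.
  then (¬b ∨ ¬d ∨ ¬u) forces b = False.
  then (c ∨ ¬d ∨ ¬h ∨ q) forces h = False.
All clauses satisfied.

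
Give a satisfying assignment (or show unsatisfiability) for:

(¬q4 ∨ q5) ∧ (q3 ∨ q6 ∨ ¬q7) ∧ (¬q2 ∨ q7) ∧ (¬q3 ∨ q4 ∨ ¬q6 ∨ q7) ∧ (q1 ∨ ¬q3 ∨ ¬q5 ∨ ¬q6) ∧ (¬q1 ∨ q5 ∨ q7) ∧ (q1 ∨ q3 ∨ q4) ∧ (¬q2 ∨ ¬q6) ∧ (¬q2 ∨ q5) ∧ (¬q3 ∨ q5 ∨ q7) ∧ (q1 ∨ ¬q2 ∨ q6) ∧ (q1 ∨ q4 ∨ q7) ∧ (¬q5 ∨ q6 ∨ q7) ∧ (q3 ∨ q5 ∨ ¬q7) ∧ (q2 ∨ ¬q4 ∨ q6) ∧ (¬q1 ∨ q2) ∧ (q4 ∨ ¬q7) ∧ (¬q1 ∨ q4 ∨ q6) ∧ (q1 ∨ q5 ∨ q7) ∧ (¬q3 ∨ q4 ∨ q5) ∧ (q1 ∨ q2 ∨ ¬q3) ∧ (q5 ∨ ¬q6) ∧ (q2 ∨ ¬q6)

q1=T, q2=T, q3=T, q4=T, q5=T, q6=F, q7=T

Set q1 = True.
  then (¬q1 ∨ q2) forces q2 = True.
  then (¬q2 ∨ q7) forces q7 = True.
  then (¬q2 ∨ ¬q6) forces q6 = False.
  then (¬q2 ∨ q5) forces q5 = True.
  then (q4 ∨ ¬q7) forces q4 = True.
  then (q3 ∨ q6 ∨ ¬q7) forces q3 = True.
All clauses satisfied.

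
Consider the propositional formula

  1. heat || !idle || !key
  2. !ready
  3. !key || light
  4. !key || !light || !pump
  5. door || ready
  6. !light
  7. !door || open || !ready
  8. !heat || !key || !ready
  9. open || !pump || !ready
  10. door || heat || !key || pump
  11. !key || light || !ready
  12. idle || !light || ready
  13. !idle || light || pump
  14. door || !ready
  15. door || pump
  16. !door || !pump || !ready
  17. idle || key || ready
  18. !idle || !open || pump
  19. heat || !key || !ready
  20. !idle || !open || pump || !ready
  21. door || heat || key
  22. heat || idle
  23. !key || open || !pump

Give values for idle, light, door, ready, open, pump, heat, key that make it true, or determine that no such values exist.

Unit clause (!ready) forces ready = False.
In (door || ready) only door is left, so door = True.
Unit clause (!light) forces light = False.
In (!key || light) only !key is left, so key = False.
In (idle || key || ready) only idle is left, so idle = True.
In (!idle || light || pump) only pump is left, so pump = True.
Set open = True.
Set heat = False.
All clauses satisfied.

idle = True, light = False, door = True, ready = False, open = True, pump = True, heat = False, key = False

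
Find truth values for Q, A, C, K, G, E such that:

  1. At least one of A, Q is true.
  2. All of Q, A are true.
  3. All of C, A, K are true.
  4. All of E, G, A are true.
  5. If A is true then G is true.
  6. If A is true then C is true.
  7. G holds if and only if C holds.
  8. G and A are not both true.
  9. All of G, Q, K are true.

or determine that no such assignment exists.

Case G = True:
  (2) forces Q = True.
  (2) forces A = True.
  Constraint (8) is violated (G=T, A=T) — contradiction.
Case G = False:
  Constraint (4) is violated (G=F) — contradiction.
Both cases fail — unsatisfiable.

UNSATISFIABLE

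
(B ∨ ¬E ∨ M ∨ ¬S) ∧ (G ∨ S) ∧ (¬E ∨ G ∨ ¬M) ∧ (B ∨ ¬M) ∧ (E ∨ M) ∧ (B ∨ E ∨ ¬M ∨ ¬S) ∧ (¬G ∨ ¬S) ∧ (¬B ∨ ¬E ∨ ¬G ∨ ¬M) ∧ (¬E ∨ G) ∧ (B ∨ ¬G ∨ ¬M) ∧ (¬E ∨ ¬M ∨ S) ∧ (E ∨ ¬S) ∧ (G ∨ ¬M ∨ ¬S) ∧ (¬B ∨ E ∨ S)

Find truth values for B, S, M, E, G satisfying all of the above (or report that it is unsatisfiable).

B=T, S=F, M=F, E=T, G=T

Set B = True.
Try S = True:
  (¬G ∨ ¬S) forces G = False.
  (¬E ∨ G) forces E = False.
  clause (E ∨ ¬S) is falsified — backtrack.
So S = False.
  then (G ∨ S) forces G = True.
  then (¬B ∨ E ∨ S) forces E = True.
  then (¬B ∨ ¬E ∨ ¬G ∨ ¬M) forces M = False.
All clauses satisfied.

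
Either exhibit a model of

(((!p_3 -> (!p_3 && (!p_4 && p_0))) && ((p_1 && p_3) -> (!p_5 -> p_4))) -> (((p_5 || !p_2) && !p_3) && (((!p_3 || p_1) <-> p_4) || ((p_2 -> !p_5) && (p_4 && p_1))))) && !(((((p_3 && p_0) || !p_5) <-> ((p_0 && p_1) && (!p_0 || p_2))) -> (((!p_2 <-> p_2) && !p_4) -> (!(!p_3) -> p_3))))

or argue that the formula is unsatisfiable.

The conjunct !(((((p_3 && p_0) || !p_5) <-> ((p_0 && p_1) && (!p_0 || p_2))) -> (((!p_2 <-> p_2) && !p_4) -> (!(!p_3) -> p_3)))) is unsatisfiable on its own:
  p_2 = True: this becomes !(((((p_3 && p_0) || !p_5) <-> (p_0 && p_1)) -> True)) = False.
  p_2 = False: this becomes !(((((p_3 && p_0) || !p_5) <-> ((p_0 && p_1) && !p_0)) -> True)) = False.
So the whole conjunction is unsatisfiable.

No satisfying assignment exists.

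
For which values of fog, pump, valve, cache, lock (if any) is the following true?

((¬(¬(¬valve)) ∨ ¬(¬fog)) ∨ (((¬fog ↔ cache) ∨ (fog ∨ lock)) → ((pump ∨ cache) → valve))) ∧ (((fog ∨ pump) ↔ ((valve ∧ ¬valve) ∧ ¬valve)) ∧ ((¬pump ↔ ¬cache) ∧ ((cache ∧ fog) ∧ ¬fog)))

The formula is unsatisfiable.

Case fog = True: the conjunct ¬fog is False.
Case fog = False: the conjunct fog is False.
Both cases fail — unsatisfiable.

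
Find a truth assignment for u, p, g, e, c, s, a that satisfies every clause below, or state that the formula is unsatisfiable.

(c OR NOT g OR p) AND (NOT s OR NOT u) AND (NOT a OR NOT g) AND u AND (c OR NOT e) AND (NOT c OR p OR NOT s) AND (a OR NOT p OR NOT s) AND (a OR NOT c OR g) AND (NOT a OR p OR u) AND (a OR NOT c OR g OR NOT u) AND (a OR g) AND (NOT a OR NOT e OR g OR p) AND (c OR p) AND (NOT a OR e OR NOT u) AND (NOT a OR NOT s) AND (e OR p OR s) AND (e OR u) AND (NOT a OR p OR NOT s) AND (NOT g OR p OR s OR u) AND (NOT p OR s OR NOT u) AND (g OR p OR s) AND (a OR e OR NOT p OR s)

u=T; p=F; g=T; e=T; c=T; s=F; a=F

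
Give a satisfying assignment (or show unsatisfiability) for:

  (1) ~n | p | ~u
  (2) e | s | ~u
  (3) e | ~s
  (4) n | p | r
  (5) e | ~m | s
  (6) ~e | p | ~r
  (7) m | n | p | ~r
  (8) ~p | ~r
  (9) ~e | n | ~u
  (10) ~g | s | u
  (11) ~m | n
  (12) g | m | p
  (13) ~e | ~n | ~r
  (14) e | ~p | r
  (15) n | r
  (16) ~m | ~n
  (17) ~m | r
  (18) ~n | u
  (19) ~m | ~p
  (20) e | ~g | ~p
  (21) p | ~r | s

Try n = False:
  (~m | n) forces m = False.
  (n | r) forces r = True.
  (m | n | p | ~r) forces p = True.
  clause (~p | ~r) is falsified — backtrack.
So n = True.
  then (~m | ~n) forces m = False.
  then (~n | u) forces u = True.
  then (~n | p | ~u) forces p = True.
  then (~p | ~r) forces r = False.
  then (e | ~p | r) forces e = True.
Set g = True.
Set s = True.
All clauses satisfied.

n: True, u: True, m: False, g: True, p: True, r: False, e: True, s: True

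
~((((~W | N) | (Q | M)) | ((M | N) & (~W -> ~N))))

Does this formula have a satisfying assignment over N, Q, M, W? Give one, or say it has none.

N = False, Q = False, M = False, W = True

  ~((((~W | N) | (Q | M)) | ((M | N) & (~W -> ~N)))) = True
    ((~W | N) | (Q | M)) | ((M | N) & (~W -> ~N)) = False
      (~W | N) | (Q | M) = False
        ~W | N = False
          ~W = False
        Q | M = False
      (M | N) & (~W -> ~N) = False
        M | N = False
        ~W -> ~N = True
          ~W = False
          ~N = True
The formula evaluates to True.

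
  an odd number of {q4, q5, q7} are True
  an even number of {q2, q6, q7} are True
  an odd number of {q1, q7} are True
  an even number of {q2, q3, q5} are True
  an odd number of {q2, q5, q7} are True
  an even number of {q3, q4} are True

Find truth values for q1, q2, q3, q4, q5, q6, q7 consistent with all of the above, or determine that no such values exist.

q1 = False, q2 = False, q3 = False, q4 = False, q5 = False, q6 = True, q7 = True

{q4, q5, q7}: 1 true → odd ✓
{q2, q6, q7}: 2 true → even ✓
{q1, q7}: 1 true → odd ✓
{q2, q3, q5}: 0 true → even ✓
{q2, q5, q7}: 1 true → odd ✓
{q3, q4}: 0 true → even ✓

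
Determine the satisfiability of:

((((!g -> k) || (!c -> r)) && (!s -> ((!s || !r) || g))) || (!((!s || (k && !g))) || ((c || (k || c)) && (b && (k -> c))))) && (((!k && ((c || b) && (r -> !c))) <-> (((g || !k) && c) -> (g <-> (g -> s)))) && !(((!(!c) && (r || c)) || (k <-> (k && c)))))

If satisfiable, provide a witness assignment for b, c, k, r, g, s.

UNSATISFIABLE

Case c = True: the conjunct !(((!(!c) && (r || c)) || (k <-> (k && c)))) becomes !((True || (k <-> k))) = False.
Case c = False: the formula simplifies to ((((!g -> k) || r) && (!s -> ((!s || !r) || g))) || (!((!s || (k && !g))) || (k && (b && !k)))) && ((!k && b) && !(!k)).
  k = True: the conjunct !k is False.
  k = False: the conjunct !(!k) becomes !(!False) = False.
Both cases fail — unsatisfiable.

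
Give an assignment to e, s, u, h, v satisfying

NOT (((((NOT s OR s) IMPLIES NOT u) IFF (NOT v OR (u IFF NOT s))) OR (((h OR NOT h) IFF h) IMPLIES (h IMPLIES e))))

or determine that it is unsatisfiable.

e=F; s=T; u=T; h=T; v=F

  NOT (((((NOT s OR s) IMPLIES NOT u) IFF (NOT v OR (u IFF NOT s))) OR (((h OR NOT h) IFF h) IMPLIES (h IMPLIES e)))) = True
    (((NOT s OR s) IMPLIES NOT u) IFF (NOT v OR (u IFF NOT s))) OR (((h OR NOT h) IFF h) IMPLIES (h IMPLIES e)) = False
      ((NOT s OR s) IMPLIES NOT u) IFF (NOT v OR (u IFF NOT s)) = False
        (NOT s OR s) IMPLIES NOT u = False
          NOT s OR s = True
            NOT s = False
          NOT u = False
        NOT v OR (u IFF NOT s) = True
          NOT v = True
          u IFF NOT s = False
            NOT s = False
      ((h OR NOT h) IFF h) IMPLIES (h IMPLIES e) = False
        (h OR NOT h) IFF h = True
          h OR NOT h = True
            NOT h = False
        h IMPLIES e = False
The formula evaluates to True.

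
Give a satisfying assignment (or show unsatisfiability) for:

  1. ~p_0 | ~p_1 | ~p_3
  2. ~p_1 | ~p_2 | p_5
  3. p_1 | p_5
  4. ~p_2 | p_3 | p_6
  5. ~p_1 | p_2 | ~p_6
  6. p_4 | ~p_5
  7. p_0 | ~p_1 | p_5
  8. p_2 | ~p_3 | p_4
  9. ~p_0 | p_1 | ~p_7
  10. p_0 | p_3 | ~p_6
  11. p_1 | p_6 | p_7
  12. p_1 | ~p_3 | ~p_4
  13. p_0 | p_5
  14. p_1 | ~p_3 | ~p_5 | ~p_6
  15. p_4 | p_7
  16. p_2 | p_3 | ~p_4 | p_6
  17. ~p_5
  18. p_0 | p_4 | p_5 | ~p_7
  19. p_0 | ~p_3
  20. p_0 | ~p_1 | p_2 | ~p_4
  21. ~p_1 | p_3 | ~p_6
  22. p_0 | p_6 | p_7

p_0 = True; p_1 = True; p_2 = False; p_3 = False; p_4 = False; p_5 = False; p_6 = False; p_7 = True

Unit clause (~p_5) forces p_5 = False.
In (p_1 | p_5) only p_1 is left, so p_1 = True.
In (p_0 | ~p_1 | p_5) only p_0 is left, so p_0 = True.
In (~p_0 | ~p_1 | ~p_3) only ~p_3 is left, so p_3 = False.
In (~p_1 | ~p_2 | p_5) only ~p_2 is left, so p_2 = False.
In (~p_1 | p_2 | ~p_6) only ~p_6 is left, so p_6 = False.
In (p_2 | p_3 | ~p_4 | p_6) only ~p_4 is left, so p_4 = False.
In (p_4 | p_7) only p_7 is left, so p_7 = True.
All clauses satisfied.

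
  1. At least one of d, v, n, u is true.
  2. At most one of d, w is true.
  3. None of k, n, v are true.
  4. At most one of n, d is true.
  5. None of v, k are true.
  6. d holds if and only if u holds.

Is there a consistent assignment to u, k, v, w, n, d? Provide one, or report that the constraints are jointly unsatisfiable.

u: True, k: False, v: False, w: False, n: False, d: True

  (1) {d, v, n, u}: 2 true — at least one ✓
  (2) {d, w}: 1 true — at most one ✓
  (3) {k, n, v}: 0 true — none ✓
  (4) {n, d}: 1 true — at most one ✓
  (5) {v, k}: 0 true — none ✓
  (6) d=T, u=T — same ✓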